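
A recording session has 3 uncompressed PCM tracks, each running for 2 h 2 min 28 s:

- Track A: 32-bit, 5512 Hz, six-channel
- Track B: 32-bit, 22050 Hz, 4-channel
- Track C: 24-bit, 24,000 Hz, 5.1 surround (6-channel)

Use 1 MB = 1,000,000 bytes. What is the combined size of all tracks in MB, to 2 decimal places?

6738.76 MB

2 h 2 min 28 s = 7,348 s.
Track A: 5,512 × 7,348 × 4 × 6 = 972,052,224 bytes.
Track B: 22,050 × 7,348 × 4 × 4 = 2,592,374,400 bytes.
Track C: 24,000 × 7,348 × 3 × 6 = 3,174,336,000 bytes.
Total = 6,738,762,624 bytes = 6738.76 MB.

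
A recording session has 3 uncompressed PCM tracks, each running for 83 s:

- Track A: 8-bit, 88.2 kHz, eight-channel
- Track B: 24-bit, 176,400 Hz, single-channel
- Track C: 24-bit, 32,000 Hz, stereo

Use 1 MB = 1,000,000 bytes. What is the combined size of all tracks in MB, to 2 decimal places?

Track A: 88,200 × 83 × 1 × 8 = 58,564,800 bytes.
Track B: 176,400 × 83 × 3 × 1 = 43,923,600 bytes.
Track C: 32,000 × 83 × 3 × 2 = 15,936,000 bytes.
Total = 118,424,400 bytes = 118.42 MB.

118.42 MB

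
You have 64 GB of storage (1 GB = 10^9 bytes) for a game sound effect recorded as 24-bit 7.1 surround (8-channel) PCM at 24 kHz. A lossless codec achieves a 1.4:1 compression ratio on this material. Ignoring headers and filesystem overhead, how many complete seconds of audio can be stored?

155,555 seconds

Uncompressed byte rate = 24,000 × 3 × 8 = 576,000 bytes/s.
After 1.4:1 compression, effective rate ≈ 411428.57 bytes/s.
Capacity = 64 × 1,000,000,000 = 64,000,000,000 bytes.
64,000,000,000 / effective rate ≈ 155555.56 s → 155,555 seconds.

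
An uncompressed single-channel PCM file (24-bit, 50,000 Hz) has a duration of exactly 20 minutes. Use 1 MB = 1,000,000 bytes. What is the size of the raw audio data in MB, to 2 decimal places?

Duration = exactly 20 minutes = 1,200 s.
Bytes = 50,000 samples/s × 1,200 s × 3 bytes/sample × 1 ch = 180,000,000 bytes.
180,000,000 / 1,000,000 = 180.00 MB.

180.00 MB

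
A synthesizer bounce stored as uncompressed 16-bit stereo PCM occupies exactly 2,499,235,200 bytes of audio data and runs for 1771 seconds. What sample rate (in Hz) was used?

352,800 Hz

Bytes = sample_rate × seconds × bytes_per_sample × channels.
sample_rate = 2,499,235,200 / (1,771 × 2 × 2) = 2,499,235,200 / 7,084 = 352,800 Hz.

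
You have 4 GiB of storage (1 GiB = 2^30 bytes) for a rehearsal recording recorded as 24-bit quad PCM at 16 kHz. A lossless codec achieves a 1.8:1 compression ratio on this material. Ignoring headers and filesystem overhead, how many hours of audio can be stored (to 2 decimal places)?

Uncompressed byte rate = 16,000 × 3 × 4 = 192,000 bytes/s.
After 1.8:1 compression, effective rate ≈ 106666.67 bytes/s.
Capacity = 4 × 1,073,741,824 = 4,294,967,296 bytes.
4,294,967,296 / effective rate ≈ 40265.32 s → 11.18 hours.

11.18 hours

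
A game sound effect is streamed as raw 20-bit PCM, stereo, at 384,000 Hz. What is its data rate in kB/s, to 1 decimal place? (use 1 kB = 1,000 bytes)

Bit rate = 384,000 × 20 × 2 = 15,360,000 bits/s.
15,360,000 / 8 = 1,920,000 B/s = 1920.0 kB/s.

1920.0 kB/s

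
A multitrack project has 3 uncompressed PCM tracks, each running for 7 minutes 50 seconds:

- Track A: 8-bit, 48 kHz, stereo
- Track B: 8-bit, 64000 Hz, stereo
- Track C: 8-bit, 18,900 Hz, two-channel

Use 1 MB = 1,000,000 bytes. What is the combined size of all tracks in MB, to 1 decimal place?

123.0 MB

7 minutes 50 seconds = 470 s.
Track A: 48,000 × 470 × 1 × 2 = 45,120,000 bytes.
Track B: 64,000 × 470 × 1 × 2 = 60,160,000 bytes.
Track C: 18,900 × 470 × 1 × 2 = 17,766,000 bytes.
Total = 123,046,000 bytes = 123.0 MB.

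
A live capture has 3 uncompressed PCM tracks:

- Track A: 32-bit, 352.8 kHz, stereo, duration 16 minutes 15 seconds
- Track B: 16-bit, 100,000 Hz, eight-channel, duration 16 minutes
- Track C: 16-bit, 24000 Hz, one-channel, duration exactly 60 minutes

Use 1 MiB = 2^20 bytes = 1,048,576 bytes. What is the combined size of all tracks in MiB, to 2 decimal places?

4254.00 MiB

Track A: 16 minutes 15 seconds = 975 s; 352,800 × 975 × 4 × 2 = 2,751,840,000 bytes.
Track B: 16 minutes = 960 s; 100,000 × 960 × 2 × 8 = 1,536,000,000 bytes.
Track C: exactly 60 minutes = 3,600 s; 24,000 × 3,600 × 2 × 1 = 172,800,000 bytes.
Total = 4,460,640,000 bytes = 4254.00 MiB.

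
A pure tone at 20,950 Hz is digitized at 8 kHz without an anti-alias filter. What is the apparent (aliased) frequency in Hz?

3,050 Hz

Nyquist = 8,000/2 = 4,000 Hz; 20,950 Hz exceeds it.
Alias = |20,950 − 3×8,000| = |20,950 − 24,000| = 3,050 Hz.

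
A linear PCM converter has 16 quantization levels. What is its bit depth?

4 bits

log2(16) = 4.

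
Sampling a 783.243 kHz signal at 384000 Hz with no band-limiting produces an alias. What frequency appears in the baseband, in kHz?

15.243 kHz

Nyquist = 384,000/2 = 192,000 Hz; 783,243 Hz exceeds it.
Alias = |783,243 − 2×384,000| = |783,243 − 768,000| = 15,243 Hz = 15.243 kHz.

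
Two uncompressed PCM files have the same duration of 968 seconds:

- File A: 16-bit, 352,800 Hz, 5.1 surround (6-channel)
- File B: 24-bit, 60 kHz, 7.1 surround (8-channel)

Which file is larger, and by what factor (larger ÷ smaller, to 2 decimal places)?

File A: 352,800 × 2 × 6 = 4,233,600 bytes/s.
File B: 60,000 × 3 × 8 = 1,440,000 bytes/s.
File A is larger; ratio = 4,098,124,800 / 1,393,920,000 = 2.94.

File A, by a factor of 2.94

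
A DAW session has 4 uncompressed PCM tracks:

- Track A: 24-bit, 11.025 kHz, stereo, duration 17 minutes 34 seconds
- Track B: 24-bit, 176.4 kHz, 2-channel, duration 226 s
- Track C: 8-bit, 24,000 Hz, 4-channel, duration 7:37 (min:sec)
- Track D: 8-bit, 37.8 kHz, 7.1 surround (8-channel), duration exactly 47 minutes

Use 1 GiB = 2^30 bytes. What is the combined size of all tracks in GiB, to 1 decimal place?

1.1 GiB

Track A: 17 minutes 34 seconds = 1,054 s; 11,025 × 1,054 × 3 × 2 = 69,722,100 bytes.
Track B: 176,400 × 226 × 3 × 2 = 239,198,400 bytes.
Track C: 7:37 (min:sec) = 457 s; 24,000 × 457 × 1 × 4 = 43,872,000 bytes.
Track D: exactly 47 minutes = 2,820 s; 37,800 × 2,820 × 1 × 8 = 852,768,000 bytes.
Total = 1,205,560,500 bytes = 1.1 GiB.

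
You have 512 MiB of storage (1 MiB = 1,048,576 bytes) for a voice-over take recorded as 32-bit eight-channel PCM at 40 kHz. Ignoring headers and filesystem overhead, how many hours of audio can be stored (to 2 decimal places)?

Uncompressed byte rate = 40,000 × 4 × 8 = 1,280,000 bytes/s.
Capacity = 512 × 1,048,576 = 536,870,912 bytes.
536,870,912 / 1,280,000 ≈ 419.43 s → 0.12 hours.

0.12 hours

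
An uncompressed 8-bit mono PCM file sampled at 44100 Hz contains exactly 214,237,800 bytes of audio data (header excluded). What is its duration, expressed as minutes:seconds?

80:58

Byte rate = 44,100 × 1 × 1 = 44,100 bytes/s.
Duration = 214,237,800 / 44,100 = 4,858 s.
4,858 s = 80:58.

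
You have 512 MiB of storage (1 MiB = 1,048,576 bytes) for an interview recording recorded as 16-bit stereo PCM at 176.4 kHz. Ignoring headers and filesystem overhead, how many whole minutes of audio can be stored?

Uncompressed byte rate = 176,400 × 2 × 2 = 705,600 bytes/s.
Capacity = 512 × 1,048,576 = 536,870,912 bytes.
536,870,912 / 705,600 ≈ 760.87 s → 12 minutes.

12 minutes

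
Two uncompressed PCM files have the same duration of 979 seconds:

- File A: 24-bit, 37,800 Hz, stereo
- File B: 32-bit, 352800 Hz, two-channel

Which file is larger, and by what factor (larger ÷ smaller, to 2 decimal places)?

File B, by a factor of 12.44

File A: 37,800 × 3 × 2 = 226,800 bytes/s.
File B: 352,800 × 4 × 2 = 2,822,400 bytes/s.
File B is larger; ratio = 2,763,129,600 / 222,037,200 = 12.44.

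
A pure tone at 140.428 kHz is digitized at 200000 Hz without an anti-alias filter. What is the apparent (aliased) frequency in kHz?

Nyquist = 200,000/2 = 100,000 Hz; 140,428 Hz exceeds it.
Alias = |140,428 − 1×200,000| = |140,428 − 200,000| = 59,572 Hz = 59.572 kHz.

59.572 kHz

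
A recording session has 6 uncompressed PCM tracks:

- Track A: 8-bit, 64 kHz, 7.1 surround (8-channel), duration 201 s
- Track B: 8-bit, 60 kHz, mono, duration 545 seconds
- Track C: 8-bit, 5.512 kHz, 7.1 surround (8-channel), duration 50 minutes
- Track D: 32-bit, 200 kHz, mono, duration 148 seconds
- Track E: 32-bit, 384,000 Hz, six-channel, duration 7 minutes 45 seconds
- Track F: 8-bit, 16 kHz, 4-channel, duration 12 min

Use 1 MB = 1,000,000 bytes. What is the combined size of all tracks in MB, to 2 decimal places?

4717.82 MB

Track A: 64,000 × 201 × 1 × 8 = 102,912,000 bytes.
Track B: 60,000 × 545 × 1 × 1 = 32,700,000 bytes.
Track C: 50 minutes = 3,000 s; 5,512 × 3,000 × 1 × 8 = 132,288,000 bytes.
Track D: 200,000 × 148 × 4 × 1 = 118,400,000 bytes.
Track E: 7 minutes 45 seconds = 465 s; 384,000 × 465 × 4 × 6 = 4,285,440,000 bytes.
Track F: 12 min = 720 s; 16,000 × 720 × 1 × 4 = 46,080,000 bytes.
Total = 4,717,820,000 bytes = 4717.82 MB.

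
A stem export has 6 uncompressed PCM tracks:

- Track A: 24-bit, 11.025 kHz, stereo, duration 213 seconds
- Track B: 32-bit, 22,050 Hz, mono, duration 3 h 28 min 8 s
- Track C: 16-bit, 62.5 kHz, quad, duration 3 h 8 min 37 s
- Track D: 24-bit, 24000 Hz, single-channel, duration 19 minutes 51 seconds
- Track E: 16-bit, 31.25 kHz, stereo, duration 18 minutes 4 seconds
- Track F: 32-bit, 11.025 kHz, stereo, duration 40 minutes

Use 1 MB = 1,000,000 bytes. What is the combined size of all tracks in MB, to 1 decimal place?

7207.0 MB

Track A: 11,025 × 213 × 3 × 2 = 14,089,950 bytes.
Track B: 3 h 28 min 8 s = 12,488 s; 22,050 × 12,488 × 4 × 1 = 1,101,441,600 bytes.
Track C: 3 h 8 min 37 s = 11,317 s; 62,500 × 11,317 × 2 × 4 = 5,658,500,000 bytes.
Track D: 19 minutes 51 seconds = 1,191 s; 24,000 × 1,191 × 3 × 1 = 85,752,000 bytes.
Track E: 18 minutes 4 seconds = 1,084 s; 31,250 × 1,084 × 2 × 2 = 135,500,000 bytes.
Track F: 40 minutes = 2,400 s; 11,025 × 2,400 × 4 × 2 = 211,680,000 bytes.
Total = 7,206,963,550 bytes = 7207.0 MB.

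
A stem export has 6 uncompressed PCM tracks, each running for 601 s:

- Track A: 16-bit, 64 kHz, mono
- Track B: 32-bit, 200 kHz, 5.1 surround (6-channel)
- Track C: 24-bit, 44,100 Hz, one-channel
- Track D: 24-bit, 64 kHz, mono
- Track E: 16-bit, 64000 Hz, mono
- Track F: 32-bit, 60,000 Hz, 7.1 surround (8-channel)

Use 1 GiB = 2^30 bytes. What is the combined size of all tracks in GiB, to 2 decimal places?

Track A: 64,000 × 601 × 2 × 1 = 76,928,000 bytes.
Track B: 200,000 × 601 × 4 × 6 = 2,884,800,000 bytes.
Track C: 44,100 × 601 × 3 × 1 = 79,512,300 bytes.
Track D: 64,000 × 601 × 3 × 1 = 115,392,000 bytes.
Track E: 64,000 × 601 × 2 × 1 = 76,928,000 bytes.
Track F: 60,000 × 601 × 4 × 8 = 1,153,920,000 bytes.
Total = 4,387,480,300 bytes = 4.09 GiB.

4.09 GiB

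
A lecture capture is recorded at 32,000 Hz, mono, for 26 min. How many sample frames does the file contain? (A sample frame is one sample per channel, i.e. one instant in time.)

49,920,000 sample frames

26 min = 1,560 s.
32,000 samples/s × 1,560 s = 49,920,000 frames.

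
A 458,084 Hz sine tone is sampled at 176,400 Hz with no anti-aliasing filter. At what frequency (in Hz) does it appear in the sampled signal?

Nyquist = 176,400/2 = 88,200 Hz; 458,084 Hz exceeds it.
Alias = |458,084 − 3×176,400| = |458,084 − 529,200| = 71,116 Hz.

71,116 Hz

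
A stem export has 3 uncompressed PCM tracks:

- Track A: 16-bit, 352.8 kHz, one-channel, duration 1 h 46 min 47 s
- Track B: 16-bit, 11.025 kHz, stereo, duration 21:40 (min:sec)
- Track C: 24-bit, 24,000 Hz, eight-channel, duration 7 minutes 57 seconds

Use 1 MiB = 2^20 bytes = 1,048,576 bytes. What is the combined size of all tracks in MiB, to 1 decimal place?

Track A: 1 h 46 min 47 s = 6,407 s; 352,800 × 6,407 × 2 × 1 = 4,520,779,200 bytes.
Track B: 21:40 (min:sec) = 1,300 s; 11,025 × 1,300 × 2 × 2 = 57,330,000 bytes.
Track C: 7 minutes 57 seconds = 477 s; 24,000 × 477 × 3 × 8 = 274,752,000 bytes.
Total = 4,852,861,200 bytes = 4628.0 MiB.

4628.0 MiB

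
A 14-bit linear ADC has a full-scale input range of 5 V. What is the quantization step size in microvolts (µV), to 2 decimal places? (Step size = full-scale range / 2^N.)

5 V / 2^14 = 5 / 16,384 V = 305.18 µV.

305.18 µV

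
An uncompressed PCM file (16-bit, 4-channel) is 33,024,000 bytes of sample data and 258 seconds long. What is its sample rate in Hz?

Bytes = sample_rate × seconds × bytes_per_sample × channels.
sample_rate = 33,024,000 / (258 × 2 × 4) = 33,024,000 / 2,064 = 16,000 Hz.

16,000 Hz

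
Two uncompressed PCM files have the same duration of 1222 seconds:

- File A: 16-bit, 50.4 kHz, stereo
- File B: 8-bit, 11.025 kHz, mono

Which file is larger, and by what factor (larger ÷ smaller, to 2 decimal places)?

File A, by a factor of 18.29

File A: 50,400 × 2 × 2 = 201,600 bytes/s.
File B: 11,025 × 1 × 1 = 11,025 bytes/s.
File A is larger; ratio = 246,355,200 / 13,472,550 = 18.29.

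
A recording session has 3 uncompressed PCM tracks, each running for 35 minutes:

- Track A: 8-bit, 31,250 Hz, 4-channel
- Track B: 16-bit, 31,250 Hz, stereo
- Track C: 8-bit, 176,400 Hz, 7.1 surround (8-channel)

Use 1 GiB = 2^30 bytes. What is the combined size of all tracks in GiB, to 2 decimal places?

3.25 GiB

35 minutes = 2,100 s.
Track A: 31,250 × 2,100 × 1 × 4 = 262,500,000 bytes.
Track B: 31,250 × 2,100 × 2 × 2 = 262,500,000 bytes.
Track C: 176,400 × 2,100 × 1 × 8 = 2,963,520,000 bytes.
Total = 3,488,520,000 bytes = 3.25 GiB.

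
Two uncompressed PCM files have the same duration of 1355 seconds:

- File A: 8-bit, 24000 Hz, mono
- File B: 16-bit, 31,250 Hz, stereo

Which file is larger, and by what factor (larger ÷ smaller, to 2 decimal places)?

File A: 24,000 × 1 × 1 = 24,000 bytes/s.
File B: 31,250 × 2 × 2 = 125,000 bytes/s.
File B is larger; ratio = 169,375,000 / 32,520,000 = 5.21.

File B, by a factor of 5.21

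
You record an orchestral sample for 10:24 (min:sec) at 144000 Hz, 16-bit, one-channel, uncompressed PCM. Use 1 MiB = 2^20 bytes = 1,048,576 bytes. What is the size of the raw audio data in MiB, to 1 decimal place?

171.4 MiB

Duration = 10:24 (min:sec) = 624 s.
Bytes = 144,000 samples/s × 624 s × 2 bytes/sample × 1 ch = 179,712,000 bytes.
179,712,000 / 1,048,576 = 171.4 MiB.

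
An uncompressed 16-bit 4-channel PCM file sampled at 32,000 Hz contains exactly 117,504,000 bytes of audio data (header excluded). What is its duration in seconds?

459 seconds

Byte rate = 32,000 × 2 × 4 = 256,000 bytes/s.
Duration = 117,504,000 / 256,000 = 459 s.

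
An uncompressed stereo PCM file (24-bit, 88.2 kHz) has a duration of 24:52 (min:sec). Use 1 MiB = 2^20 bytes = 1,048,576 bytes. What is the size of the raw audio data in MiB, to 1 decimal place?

Duration = 24:52 (min:sec) = 1,492 s.
Bytes = 88,200 samples/s × 1,492 s × 3 bytes/sample × 2 ch = 789,566,400 bytes.
789,566,400 / 1,048,576 = 753.0 MiB.

753.0 MiB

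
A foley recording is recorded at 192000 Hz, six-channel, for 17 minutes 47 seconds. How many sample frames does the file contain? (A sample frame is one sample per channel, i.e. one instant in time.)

204,864,000 sample frames

17 minutes 47 seconds = 1,067 s.
192,000 samples/s × 1,067 s = 204,864,000 frames.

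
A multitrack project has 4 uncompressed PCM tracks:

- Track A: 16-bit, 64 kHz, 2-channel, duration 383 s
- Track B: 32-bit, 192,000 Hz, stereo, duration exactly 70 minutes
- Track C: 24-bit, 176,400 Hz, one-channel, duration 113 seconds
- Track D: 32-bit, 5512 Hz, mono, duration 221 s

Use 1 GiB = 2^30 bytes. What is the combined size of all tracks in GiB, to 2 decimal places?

6.16 GiB

Track A: 64,000 × 383 × 2 × 2 = 98,048,000 bytes.
Track B: exactly 70 minutes = 4,200 s; 192,000 × 4,200 × 4 × 2 = 6,451,200,000 bytes.
Track C: 176,400 × 113 × 3 × 1 = 59,799,600 bytes.
Track D: 5,512 × 221 × 4 × 1 = 4,872,608 bytes.
Total = 6,613,920,208 bytes = 6.16 GiB.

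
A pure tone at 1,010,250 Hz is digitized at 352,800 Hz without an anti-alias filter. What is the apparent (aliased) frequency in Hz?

Nyquist = 352,800/2 = 176,400 Hz; 1,010,250 Hz exceeds it.
Alias = |1,010,250 − 3×352,800| = |1,010,250 − 1,058,400| = 48,150 Hz.

48,150 Hz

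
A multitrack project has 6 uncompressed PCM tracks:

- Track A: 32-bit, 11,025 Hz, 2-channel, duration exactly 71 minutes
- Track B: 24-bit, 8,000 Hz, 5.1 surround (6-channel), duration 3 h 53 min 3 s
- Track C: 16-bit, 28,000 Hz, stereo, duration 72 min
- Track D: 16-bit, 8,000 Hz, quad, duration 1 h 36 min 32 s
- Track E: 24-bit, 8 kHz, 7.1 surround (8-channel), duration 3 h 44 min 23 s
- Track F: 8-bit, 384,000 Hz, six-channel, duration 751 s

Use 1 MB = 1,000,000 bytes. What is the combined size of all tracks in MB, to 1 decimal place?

7559.0 MB

Track A: exactly 71 minutes = 4,260 s; 11,025 × 4,260 × 4 × 2 = 375,732,000 bytes.
Track B: 3 h 53 min 3 s = 13,983 s; 8,000 × 13,983 × 3 × 6 = 2,013,552,000 bytes.
Track C: 72 min = 4,320 s; 28,000 × 4,320 × 2 × 2 = 483,840,000 bytes.
Track D: 1 h 36 min 32 s = 5,792 s; 8,000 × 5,792 × 2 × 4 = 370,688,000 bytes.
Track E: 3 h 44 min 23 s = 13,463 s; 8,000 × 13,463 × 3 × 8 = 2,584,896,000 bytes.
Track F: 384,000 × 751 × 1 × 6 = 1,730,304,000 bytes.
Total = 7,559,012,000 bytes = 7559.0 MB.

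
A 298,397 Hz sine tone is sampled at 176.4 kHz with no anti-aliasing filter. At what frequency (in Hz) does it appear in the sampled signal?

Nyquist = 176,400/2 = 88,200 Hz; 298,397 Hz exceeds it.
Alias = |298,397 − 2×176,400| = |298,397 − 352,800| = 54,403 Hz.

54,403 Hz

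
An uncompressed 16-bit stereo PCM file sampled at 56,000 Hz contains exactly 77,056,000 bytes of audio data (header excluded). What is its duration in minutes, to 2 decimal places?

Byte rate = 56,000 × 2 × 2 = 224,000 bytes/s.
Duration = 77,056,000 / 224,000 = 344 s.
344 s / 60 = 5.73 minutes.

5.73 minutes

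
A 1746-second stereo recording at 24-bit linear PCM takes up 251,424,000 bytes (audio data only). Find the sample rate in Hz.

24,000 Hz

Bytes = sample_rate × seconds × bytes_per_sample × channels.
sample_rate = 251,424,000 / (1,746 × 3 × 2) = 251,424,000 / 10,476 = 24,000 Hz.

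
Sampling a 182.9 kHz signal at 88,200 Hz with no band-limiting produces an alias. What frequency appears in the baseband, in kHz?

6.5 kHz

Nyquist = 88,200/2 = 44,100 Hz; 182,900 Hz exceeds it.
Alias = |182,900 − 2×88,200| = |182,900 − 176,400| = 6,500 Hz = 6.5 kHz.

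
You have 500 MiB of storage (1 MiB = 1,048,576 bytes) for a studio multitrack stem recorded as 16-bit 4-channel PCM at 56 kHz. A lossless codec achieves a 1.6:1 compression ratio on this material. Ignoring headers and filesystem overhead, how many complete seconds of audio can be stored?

Uncompressed byte rate = 56,000 × 2 × 4 = 448,000 bytes/s.
After 1.6:1 compression, effective rate ≈ 280000 bytes/s.
Capacity = 500 × 1,048,576 = 524,288,000 bytes.
524,288,000 / effective rate ≈ 1872.46 s → 1,872 seconds.

1,872 seconds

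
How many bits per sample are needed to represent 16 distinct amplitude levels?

4 bits

log2(16) = 4.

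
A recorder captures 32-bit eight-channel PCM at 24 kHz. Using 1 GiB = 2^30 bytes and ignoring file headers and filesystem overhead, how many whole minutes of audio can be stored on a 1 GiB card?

23 minutes

Uncompressed byte rate = 24,000 × 4 × 8 = 768,000 bytes/s.
Capacity = 1 × 1,073,741,824 = 1,073,741,824 bytes.
1,073,741,824 / 768,000 ≈ 1398.1 s → 23 minutes.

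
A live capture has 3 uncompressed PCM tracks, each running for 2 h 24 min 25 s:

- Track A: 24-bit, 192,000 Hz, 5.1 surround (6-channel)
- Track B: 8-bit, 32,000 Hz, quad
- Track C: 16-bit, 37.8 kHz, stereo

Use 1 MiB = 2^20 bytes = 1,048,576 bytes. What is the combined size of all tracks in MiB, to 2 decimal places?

30866.15 MiB

2 h 24 min 25 s = 8,665 s.
Track A: 192,000 × 8,665 × 3 × 6 = 29,946,240,000 bytes.
Track B: 32,000 × 8,665 × 1 × 4 = 1,109,120,000 bytes.
Track C: 37,800 × 8,665 × 2 × 2 = 1,310,148,000 bytes.
Total = 32,365,508,000 bytes = 30866.15 MiB.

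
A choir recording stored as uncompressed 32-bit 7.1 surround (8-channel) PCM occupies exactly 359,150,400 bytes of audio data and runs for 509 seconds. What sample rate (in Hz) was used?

Bytes = sample_rate × seconds × bytes_per_sample × channels.
sample_rate = 359,150,400 / (509 × 4 × 8) = 359,150,400 / 16,288 = 22,050 Hz.

22,050 Hz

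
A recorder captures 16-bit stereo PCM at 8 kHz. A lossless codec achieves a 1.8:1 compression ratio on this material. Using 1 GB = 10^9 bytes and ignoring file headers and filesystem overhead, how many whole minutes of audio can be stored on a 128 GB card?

120,000 minutes

Uncompressed byte rate = 8,000 × 2 × 2 = 32,000 bytes/s.
After 1.8:1 compression, effective rate ≈ 17777.78 bytes/s.
Capacity = 128 × 1,000,000,000 = 128,000,000,000 bytes.
128,000,000,000 / effective rate ≈ 7200000 s → 120,000 minutes.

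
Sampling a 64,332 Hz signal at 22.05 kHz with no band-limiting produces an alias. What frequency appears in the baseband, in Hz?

1,818 Hz

Nyquist = 22,050/2 = 11,025 Hz; 64,332 Hz exceeds it.
Alias = |64,332 − 3×22,050| = |64,332 − 66,150| = 1,818 Hz.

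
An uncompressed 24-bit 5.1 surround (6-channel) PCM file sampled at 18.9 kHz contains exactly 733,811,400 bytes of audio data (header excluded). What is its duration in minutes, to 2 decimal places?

Byte rate = 18,900 × 3 × 6 = 340,200 bytes/s.
Duration = 733,811,400 / 340,200 = 2,157 s.
2,157 s / 60 = 35.95 minutes.

35.95 minutes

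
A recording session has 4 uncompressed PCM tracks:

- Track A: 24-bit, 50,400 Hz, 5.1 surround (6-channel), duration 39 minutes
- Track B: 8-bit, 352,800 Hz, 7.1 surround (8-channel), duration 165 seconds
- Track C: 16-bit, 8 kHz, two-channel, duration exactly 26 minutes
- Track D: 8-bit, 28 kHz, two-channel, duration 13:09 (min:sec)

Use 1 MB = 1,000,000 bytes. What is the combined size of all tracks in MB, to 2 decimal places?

Track A: 39 minutes = 2,340 s; 50,400 × 2,340 × 3 × 6 = 2,122,848,000 bytes.
Track B: 352,800 × 165 × 1 × 8 = 465,696,000 bytes.
Track C: exactly 26 minutes = 1,560 s; 8,000 × 1,560 × 2 × 2 = 49,920,000 bytes.
Track D: 13:09 (min:sec) = 789 s; 28,000 × 789 × 1 × 2 = 44,184,000 bytes.
Total = 2,682,648,000 bytes = 2682.65 MB.

2682.65 MB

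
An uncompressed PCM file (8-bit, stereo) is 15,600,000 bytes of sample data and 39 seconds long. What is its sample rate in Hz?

Bytes = sample_rate × seconds × bytes_per_sample × channels.
sample_rate = 15,600,000 / (39 × 1 × 2) = 15,600,000 / 78 = 200,000 Hz.

200,000 Hz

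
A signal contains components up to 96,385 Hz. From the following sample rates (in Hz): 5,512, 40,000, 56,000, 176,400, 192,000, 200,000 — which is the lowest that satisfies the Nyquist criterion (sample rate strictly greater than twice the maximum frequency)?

Need sample rate > 2 × 96,385 = 192,770 Hz.
Lowest listed rate above 192,770 Hz is 200,000 Hz.

200,000 Hz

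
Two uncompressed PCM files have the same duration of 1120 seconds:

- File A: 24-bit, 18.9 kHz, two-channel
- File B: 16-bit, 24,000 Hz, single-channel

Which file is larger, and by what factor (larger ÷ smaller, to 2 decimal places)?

File A, by a factor of 2.36

File A: 18,900 × 3 × 2 = 113,400 bytes/s.
File B: 24,000 × 2 × 1 = 48,000 bytes/s.
File A is larger; ratio = 127,008,000 / 53,760,000 = 2.36.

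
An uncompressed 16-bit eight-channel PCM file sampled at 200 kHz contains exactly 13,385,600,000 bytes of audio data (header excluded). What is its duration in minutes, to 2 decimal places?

Byte rate = 200,000 × 2 × 8 = 3,200,000 bytes/s.
Duration = 13,385,600,000 / 3,200,000 = 4,183 s.
4,183 s / 60 = 69.72 minutes.

69.72 minutes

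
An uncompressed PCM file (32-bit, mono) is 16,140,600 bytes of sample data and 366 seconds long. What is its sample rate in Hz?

11,025 Hz

Bytes = sample_rate × seconds × bytes_per_sample × channels.
sample_rate = 16,140,600 / (366 × 4 × 1) = 16,140,600 / 1,464 = 11,025 Hz.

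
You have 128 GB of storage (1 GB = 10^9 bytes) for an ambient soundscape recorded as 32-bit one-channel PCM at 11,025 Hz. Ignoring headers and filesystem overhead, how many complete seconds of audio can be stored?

2,902,494 seconds

Uncompressed byte rate = 11,025 × 4 × 1 = 44,100 bytes/s.
Capacity = 128 × 1,000,000,000 = 128,000,000,000 bytes.
128,000,000,000 / 44,100 ≈ 2902494.33 s → 2,902,494 seconds.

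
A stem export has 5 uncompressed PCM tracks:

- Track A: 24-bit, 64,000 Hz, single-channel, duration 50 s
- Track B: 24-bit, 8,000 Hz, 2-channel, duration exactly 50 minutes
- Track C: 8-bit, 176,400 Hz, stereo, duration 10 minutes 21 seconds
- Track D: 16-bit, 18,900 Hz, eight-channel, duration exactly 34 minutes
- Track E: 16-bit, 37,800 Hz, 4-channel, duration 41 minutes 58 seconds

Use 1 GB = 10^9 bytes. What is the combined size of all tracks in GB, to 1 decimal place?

1.8 GB

Track A: 64,000 × 50 × 3 × 1 = 9,600,000 bytes.
Track B: exactly 50 minutes = 3,000 s; 8,000 × 3,000 × 3 × 2 = 144,000,000 bytes.
Track C: 10 minutes 21 seconds = 621 s; 176,400 × 621 × 1 × 2 = 219,088,800 bytes.
Track D: exactly 34 minutes = 2,040 s; 18,900 × 2,040 × 2 × 8 = 616,896,000 bytes.
Track E: 41 minutes 58 seconds = 2,518 s; 37,800 × 2,518 × 2 × 4 = 761,443,200 bytes.
Total = 1,751,028,000 bytes = 1.8 GB.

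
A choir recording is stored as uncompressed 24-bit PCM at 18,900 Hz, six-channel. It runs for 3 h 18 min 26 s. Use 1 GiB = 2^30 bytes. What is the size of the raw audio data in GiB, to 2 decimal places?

Duration = 3 h 18 min 26 s = 11,906 s.
Bytes = 18,900 samples/s × 11,906 s × 3 bytes/sample × 6 ch = 4,050,421,200 bytes.
4,050,421,200 / 1,073,741,824 = 3.77 GiB.

3.77 GiB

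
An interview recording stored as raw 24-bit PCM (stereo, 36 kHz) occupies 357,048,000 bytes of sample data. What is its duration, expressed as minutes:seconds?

27:33

Byte rate = 36,000 × 3 × 2 = 216,000 bytes/s.
Duration = 357,048,000 / 216,000 = 1,653 s.
1,653 s = 27:33.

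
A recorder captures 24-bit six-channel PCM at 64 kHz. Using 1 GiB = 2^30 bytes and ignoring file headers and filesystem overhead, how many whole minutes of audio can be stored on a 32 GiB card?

497 minutes

Uncompressed byte rate = 64,000 × 3 × 6 = 1,152,000 bytes/s.
Capacity = 32 × 1,073,741,824 = 34,359,738,368 bytes.
34,359,738,368 / 1,152,000 ≈ 29826.16 s → 497 minutes.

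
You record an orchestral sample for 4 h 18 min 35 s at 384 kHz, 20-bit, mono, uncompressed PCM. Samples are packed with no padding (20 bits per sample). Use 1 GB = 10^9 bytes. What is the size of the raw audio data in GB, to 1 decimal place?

14.9 GB

Duration = 4 h 18 min 35 s = 15,515 s.
Bits = 384,000 × 15,515 × 20 × 1 = 119,155,200,000 bits = 14,894,400,000 bytes.
14,894,400,000 / 1,000,000,000 = 14.9 GB.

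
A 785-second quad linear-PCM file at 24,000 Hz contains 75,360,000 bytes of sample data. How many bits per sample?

8 bits

Bytes per sample = 75,360,000 / (24,000 × 785 × 4) = 75,360,000 / 75,360,000 = 1.
Bit depth = 1 × 8 = 8 bits.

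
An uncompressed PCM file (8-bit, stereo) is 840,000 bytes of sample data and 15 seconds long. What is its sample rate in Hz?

Bytes = sample_rate × seconds × bytes_per_sample × channels.
sample_rate = 840,000 / (15 × 1 × 2) = 840,000 / 30 = 28,000 Hz.

28,000 Hz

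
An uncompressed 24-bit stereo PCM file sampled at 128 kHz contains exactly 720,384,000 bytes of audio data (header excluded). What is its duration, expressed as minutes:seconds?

15:38

Byte rate = 128,000 × 3 × 2 = 768,000 bytes/s.
Duration = 720,384,000 / 768,000 = 938 s.
938 s = 15:38.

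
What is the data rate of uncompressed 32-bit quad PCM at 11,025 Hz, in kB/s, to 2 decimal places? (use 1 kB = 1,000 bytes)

176.40 kB/s

Bit rate = 11,025 × 32 × 4 = 1,411,200 bits/s.
1,411,200 / 8 = 176,400 B/s = 176.40 kB/s.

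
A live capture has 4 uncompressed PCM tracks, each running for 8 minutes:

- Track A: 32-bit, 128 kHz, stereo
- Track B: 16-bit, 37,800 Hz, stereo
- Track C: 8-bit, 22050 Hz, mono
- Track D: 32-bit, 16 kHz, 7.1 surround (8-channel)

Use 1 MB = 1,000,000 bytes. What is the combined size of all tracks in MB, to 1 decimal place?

820.4 MB

8 minutes = 480 s.
Track A: 128,000 × 480 × 4 × 2 = 491,520,000 bytes.
Track B: 37,800 × 480 × 2 × 2 = 72,576,000 bytes.
Track C: 22,050 × 480 × 1 × 1 = 10,584,000 bytes.
Track D: 16,000 × 480 × 4 × 8 = 245,760,000 bytes.
Total = 820,440,000 bytes = 820.4 MB.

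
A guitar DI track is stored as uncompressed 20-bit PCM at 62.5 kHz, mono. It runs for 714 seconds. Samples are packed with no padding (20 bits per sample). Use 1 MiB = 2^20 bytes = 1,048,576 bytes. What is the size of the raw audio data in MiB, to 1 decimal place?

106.4 MiB

Bits = 62,500 × 714 × 20 × 1 = 892,500,000 bits = 111,562,500 bytes.
111,562,500 / 1,048,576 = 106.4 MiB.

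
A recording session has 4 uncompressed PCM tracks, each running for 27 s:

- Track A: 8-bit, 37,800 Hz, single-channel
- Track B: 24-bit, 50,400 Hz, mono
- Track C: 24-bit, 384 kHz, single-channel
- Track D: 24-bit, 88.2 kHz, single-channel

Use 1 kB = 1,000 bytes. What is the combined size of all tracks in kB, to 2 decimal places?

43351.20 kB

Track A: 37,800 × 27 × 1 × 1 = 1,020,600 bytes.
Track B: 50,400 × 27 × 3 × 1 = 4,082,400 bytes.
Track C: 384,000 × 27 × 3 × 1 = 31,104,000 bytes.
Track D: 88,200 × 27 × 3 × 1 = 7,144,200 bytes.
Total = 43,351,200 bytes = 43351.20 kB.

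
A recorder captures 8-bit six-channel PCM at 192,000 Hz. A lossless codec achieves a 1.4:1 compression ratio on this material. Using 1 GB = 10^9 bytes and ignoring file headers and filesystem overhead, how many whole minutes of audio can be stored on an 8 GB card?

Uncompressed byte rate = 192,000 × 1 × 6 = 1,152,000 bytes/s.
After 1.4:1 compression, effective rate ≈ 822857.14 bytes/s.
Capacity = 8 × 1,000,000,000 = 8,000,000,000 bytes.
8,000,000,000 / effective rate ≈ 9722.22 s → 162 minutes.

162 minutes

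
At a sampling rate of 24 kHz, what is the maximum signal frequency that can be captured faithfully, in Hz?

Nyquist frequency = sample rate / 2 = 24,000 / 2 = 12,000 Hz.

12,000 Hz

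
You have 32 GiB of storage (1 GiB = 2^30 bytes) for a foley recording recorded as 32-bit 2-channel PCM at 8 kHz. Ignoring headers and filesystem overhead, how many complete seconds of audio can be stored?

Uncompressed byte rate = 8,000 × 4 × 2 = 64,000 bytes/s.
Capacity = 32 × 1,073,741,824 = 34,359,738,368 bytes.
34,359,738,368 / 64,000 ≈ 536870.91 s → 536,870 seconds.

536,870 seconds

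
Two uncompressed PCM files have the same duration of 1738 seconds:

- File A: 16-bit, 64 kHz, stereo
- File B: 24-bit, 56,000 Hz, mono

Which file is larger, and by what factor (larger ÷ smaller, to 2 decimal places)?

File A, by a factor of 1.52

File A: 64,000 × 2 × 2 = 256,000 bytes/s.
File B: 56,000 × 3 × 1 = 168,000 bytes/s.
File A is larger; ratio = 444,928,000 / 291,984,000 = 1.52.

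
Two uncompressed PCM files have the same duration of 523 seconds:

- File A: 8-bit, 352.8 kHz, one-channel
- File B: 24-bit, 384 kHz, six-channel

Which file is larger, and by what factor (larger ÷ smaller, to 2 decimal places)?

File A: 352,800 × 1 × 1 = 352,800 bytes/s.
File B: 384,000 × 3 × 6 = 6,912,000 bytes/s.
File B is larger; ratio = 3,614,976,000 / 184,514,400 = 19.59.

File B, by a factor of 19.59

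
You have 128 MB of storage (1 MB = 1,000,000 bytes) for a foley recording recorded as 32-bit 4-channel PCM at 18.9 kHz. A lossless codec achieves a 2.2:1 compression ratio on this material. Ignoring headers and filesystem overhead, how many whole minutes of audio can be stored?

Uncompressed byte rate = 18,900 × 4 × 4 = 302,400 bytes/s.
After 2.2:1 compression, effective rate ≈ 137454.55 bytes/s.
Capacity = 128 × 1,000,000 = 128,000,000 bytes.
128,000,000 / effective rate ≈ 931.22 s → 15 minutes.

15 minutes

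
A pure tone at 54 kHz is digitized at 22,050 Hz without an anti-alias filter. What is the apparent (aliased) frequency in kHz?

Nyquist = 22,050/2 = 11,025 Hz; 54,000 Hz exceeds it.
Alias = |54,000 − 2×22,050| = |54,000 − 44,100| = 9,900 Hz = 9.9 kHz.

9.9 kHz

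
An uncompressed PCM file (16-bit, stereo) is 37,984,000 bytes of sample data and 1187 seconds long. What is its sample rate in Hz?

8,000 Hz

Bytes = sample_rate × seconds × bytes_per_sample × channels.
sample_rate = 37,984,000 / (1,187 × 2 × 2) = 37,984,000 / 4,748 = 8,000 Hz.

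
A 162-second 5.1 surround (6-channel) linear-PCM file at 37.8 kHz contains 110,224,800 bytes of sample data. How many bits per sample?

Bytes per sample = 110,224,800 / (37,800 × 162 × 6) = 110,224,800 / 36,741,600 = 3.
Bit depth = 3 × 8 = 24 bits.

24 bits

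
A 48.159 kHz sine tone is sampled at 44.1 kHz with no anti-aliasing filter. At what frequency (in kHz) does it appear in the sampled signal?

4.059 kHz

Nyquist = 44,100/2 = 22,050 Hz; 48,159 Hz exceeds it.
Alias = |48,159 − 1×44,100| = |48,159 − 44,100| = 4,059 Hz = 4.059 kHz.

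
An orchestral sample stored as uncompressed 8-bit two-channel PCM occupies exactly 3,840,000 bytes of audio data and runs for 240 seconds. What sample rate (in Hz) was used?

Bytes = sample_rate × seconds × bytes_per_sample × channels.
sample_rate = 3,840,000 / (240 × 1 × 2) = 3,840,000 / 480 = 8,000 Hz.

8,000 Hz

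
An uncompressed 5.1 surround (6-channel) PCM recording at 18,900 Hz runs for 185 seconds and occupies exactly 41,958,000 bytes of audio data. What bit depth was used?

Bytes per sample = 41,958,000 / (18,900 × 185 × 6) = 41,958,000 / 20,979,000 = 2.
Bit depth = 2 × 8 = 16 bits.

16 bits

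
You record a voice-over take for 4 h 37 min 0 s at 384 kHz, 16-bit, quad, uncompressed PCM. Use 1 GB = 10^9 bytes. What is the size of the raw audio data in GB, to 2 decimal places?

Duration = 4 h 37 min 0 s = 16,620 s.
Bytes = 384,000 samples/s × 16,620 s × 2 bytes/sample × 4 ch = 51,056,640,000 bytes.
51,056,640,000 / 1,000,000,000 = 51.06 GB.

51.06 GB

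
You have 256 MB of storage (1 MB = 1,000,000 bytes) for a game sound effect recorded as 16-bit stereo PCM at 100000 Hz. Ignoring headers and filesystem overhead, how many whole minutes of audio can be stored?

Uncompressed byte rate = 100,000 × 2 × 2 = 400,000 bytes/s.
Capacity = 256 × 1,000,000 = 256,000,000 bytes.
256,000,000 / 400,000 ≈ 640 s → 10 minutes.

10 minutes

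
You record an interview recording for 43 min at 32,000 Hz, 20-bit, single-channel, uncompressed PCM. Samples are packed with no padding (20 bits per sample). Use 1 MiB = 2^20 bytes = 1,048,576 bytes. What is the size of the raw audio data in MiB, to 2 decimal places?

196.84 MiB

Duration = 43 min = 2,580 s.
Bits = 32,000 × 2,580 × 20 × 1 = 1,651,200,000 bits = 206,400,000 bytes.
206,400,000 / 1,048,576 = 196.84 MiB.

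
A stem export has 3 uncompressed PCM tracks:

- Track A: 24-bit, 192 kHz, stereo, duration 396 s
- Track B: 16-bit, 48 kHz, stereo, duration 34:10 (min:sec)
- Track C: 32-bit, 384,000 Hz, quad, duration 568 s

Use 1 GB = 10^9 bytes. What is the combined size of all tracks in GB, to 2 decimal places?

4.34 GB

Track A: 192,000 × 396 × 3 × 2 = 456,192,000 bytes.
Track B: 34:10 (min:sec) = 2,050 s; 48,000 × 2,050 × 2 × 2 = 393,600,000 bytes.
Track C: 384,000 × 568 × 4 × 4 = 3,489,792,000 bytes.
Total = 4,339,584,000 bytes = 4.34 GB.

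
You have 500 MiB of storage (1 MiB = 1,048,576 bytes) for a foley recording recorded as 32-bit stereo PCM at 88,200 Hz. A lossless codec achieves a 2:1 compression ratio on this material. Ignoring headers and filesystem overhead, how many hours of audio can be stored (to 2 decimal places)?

0.41 hours

Uncompressed byte rate = 88,200 × 4 × 2 = 705,600 bytes/s.
After 2:1 compression, effective rate ≈ 352800 bytes/s.
Capacity = 500 × 1,048,576 = 524,288,000 bytes.
524,288,000 / effective rate ≈ 1486.08 s → 0.41 hours.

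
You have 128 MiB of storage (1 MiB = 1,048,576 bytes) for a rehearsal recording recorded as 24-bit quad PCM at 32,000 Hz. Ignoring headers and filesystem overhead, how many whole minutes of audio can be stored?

Uncompressed byte rate = 32,000 × 3 × 4 = 384,000 bytes/s.
Capacity = 128 × 1,048,576 = 134,217,728 bytes.
134,217,728 / 384,000 ≈ 349.53 s → 5 minutes.

5 minutes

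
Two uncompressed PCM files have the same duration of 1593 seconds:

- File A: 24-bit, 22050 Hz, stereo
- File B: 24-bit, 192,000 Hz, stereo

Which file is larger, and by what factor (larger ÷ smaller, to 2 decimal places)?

File B, by a factor of 8.71

File A: 22,050 × 3 × 2 = 132,300 bytes/s.
File B: 192,000 × 3 × 2 = 1,152,000 bytes/s.
File B is larger; ratio = 1,835,136,000 / 210,753,900 = 8.71.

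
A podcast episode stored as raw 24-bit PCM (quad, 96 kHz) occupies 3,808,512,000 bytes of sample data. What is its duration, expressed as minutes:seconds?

Byte rate = 96,000 × 3 × 4 = 1,152,000 bytes/s.
Duration = 3,808,512,000 / 1,152,000 = 3,306 s.
3,306 s = 55:06.

55:06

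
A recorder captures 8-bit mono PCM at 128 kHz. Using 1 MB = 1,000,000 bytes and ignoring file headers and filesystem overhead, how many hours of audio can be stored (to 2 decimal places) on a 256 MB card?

0.56 hours

Uncompressed byte rate = 128,000 × 1 × 1 = 128,000 bytes/s.
Capacity = 256 × 1,000,000 = 256,000,000 bytes.
256,000,000 / 128,000 ≈ 2000 s → 0.56 hours.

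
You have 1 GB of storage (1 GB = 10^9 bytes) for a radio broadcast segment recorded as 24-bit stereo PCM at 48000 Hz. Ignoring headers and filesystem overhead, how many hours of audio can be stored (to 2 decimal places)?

Uncompressed byte rate = 48,000 × 3 × 2 = 288,000 bytes/s.
Capacity = 1 × 1,000,000,000 = 1,000,000,000 bytes.
1,000,000,000 / 288,000 ≈ 3472.22 s → 0.96 hours.

0.96 hours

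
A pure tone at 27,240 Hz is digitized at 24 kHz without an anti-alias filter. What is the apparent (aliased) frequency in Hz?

3,240 Hz

Nyquist = 24,000/2 = 12,000 Hz; 27,240 Hz exceeds it.
Alias = |27,240 − 1×24,000| = |27,240 − 24,000| = 3,240 Hz.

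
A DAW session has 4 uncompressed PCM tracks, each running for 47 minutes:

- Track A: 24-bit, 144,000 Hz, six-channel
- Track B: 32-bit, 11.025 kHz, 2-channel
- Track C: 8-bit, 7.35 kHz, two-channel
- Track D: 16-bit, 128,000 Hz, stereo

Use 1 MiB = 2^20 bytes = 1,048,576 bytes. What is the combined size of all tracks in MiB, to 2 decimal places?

47 minutes = 2,820 s.
Track A: 144,000 × 2,820 × 3 × 6 = 7,309,440,000 bytes.
Track B: 11,025 × 2,820 × 4 × 2 = 248,724,000 bytes.
Track C: 7,350 × 2,820 × 1 × 2 = 41,454,000 bytes.
Track D: 128,000 × 2,820 × 2 × 2 = 1,443,840,000 bytes.
Total = 9,043,458,000 bytes = 8624.51 MiB.

8624.51 MiB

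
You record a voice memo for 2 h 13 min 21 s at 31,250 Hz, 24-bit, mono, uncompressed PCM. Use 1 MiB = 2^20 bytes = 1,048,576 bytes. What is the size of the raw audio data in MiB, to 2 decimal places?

Duration = 2 h 13 min 21 s = 8,001 s.
Bytes = 31,250 samples/s × 8,001 s × 3 bytes/sample × 1 ch = 750,093,750 bytes.
750,093,750 / 1,048,576 = 715.35 MiB.

715.35 MiB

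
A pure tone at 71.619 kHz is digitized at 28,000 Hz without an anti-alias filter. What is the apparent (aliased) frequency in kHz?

Nyquist = 28,000/2 = 14,000 Hz; 71,619 Hz exceeds it.
Alias = |71,619 − 3×28,000| = |71,619 − 84,000| = 12,381 Hz = 12.381 kHz.

12.381 kHz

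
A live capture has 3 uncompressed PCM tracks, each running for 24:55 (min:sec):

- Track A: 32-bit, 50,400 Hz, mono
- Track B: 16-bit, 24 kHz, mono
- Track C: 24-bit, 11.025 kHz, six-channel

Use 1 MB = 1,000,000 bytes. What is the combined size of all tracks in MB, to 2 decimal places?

24:55 (min:sec) = 1,495 s.
Track A: 50,400 × 1,495 × 4 × 1 = 301,392,000 bytes.
Track B: 24,000 × 1,495 × 2 × 1 = 71,760,000 bytes.
Track C: 11,025 × 1,495 × 3 × 6 = 296,682,750 bytes.
Total = 669,834,750 bytes = 669.83 MB.

669.83 MB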